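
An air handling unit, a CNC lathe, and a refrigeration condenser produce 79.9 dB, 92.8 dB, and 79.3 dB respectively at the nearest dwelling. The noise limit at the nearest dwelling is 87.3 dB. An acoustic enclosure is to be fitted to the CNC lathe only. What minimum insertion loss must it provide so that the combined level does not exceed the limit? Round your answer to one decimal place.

7.3 dB

Everything except the CNC lathe sums to 10^(79.9/10) + 10^(79.3/10) = 1.828e+08 in linear terms, 82.62 dB.
To meet 87.3 dB overall, the treated CNC lathe may contribute at most 10^(87.3/10) − 1.828e+08 = 3.542e+08, i.e. 85.49 dB.
So the CNC lathe must be reduced from 92.8 to 85.49 dB: IL = 7.31 dB.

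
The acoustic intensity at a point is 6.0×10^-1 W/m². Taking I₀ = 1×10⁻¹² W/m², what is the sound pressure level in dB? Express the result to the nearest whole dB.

L = 10·log₁₀(I/I₀) = 10·log₁₀(6.0×10^-1/10⁻¹²) = 10·log₁₀(6.0×10^11).
L = 10·(0.7782 + 11) = 117.78 dB.

118 dB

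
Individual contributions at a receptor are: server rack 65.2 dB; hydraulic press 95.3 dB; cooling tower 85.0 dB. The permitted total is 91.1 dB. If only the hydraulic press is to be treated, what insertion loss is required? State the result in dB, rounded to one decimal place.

The untreated sources together contribute 10^(65.2/10) + 10^(85.0/10) = 3.195e+08, i.e. 85.05 dB.
To meet 91.1 dB overall, the treated hydraulic press may contribute at most 10^(91.1/10) − 3.195e+08 = 9.687e+08, i.e. 89.86 dB.
Required insertion loss = 95.3 − 89.86 = 5.44 dB.

5.4 dB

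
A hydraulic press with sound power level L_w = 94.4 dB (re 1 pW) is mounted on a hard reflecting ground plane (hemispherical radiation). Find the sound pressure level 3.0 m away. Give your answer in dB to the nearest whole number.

L_p = L_w − 10·log₁₀(2π·r²) with r = 3.0 m.
2π·r² = 56.55 m², 10·log₁₀ of that is 17.524 dB.
L_p = 94.4 − 17.524 = 76.88 dB.

77 dB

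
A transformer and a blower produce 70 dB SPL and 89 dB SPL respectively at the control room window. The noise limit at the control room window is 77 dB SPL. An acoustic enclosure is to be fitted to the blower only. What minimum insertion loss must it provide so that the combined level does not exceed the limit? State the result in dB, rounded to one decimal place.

Everything except the blower sums to 10^(70/10) = 1.000e+07 in linear terms, 70.00 dB SPL.
The limit corresponds to 10^(77/10) = 5.012e+07; subtracting the fixed part leaves 4.012e+07 for the blower, i.e. 76.03 dB SPL.
Required insertion loss = 89 − 76.03 = 12.97 dB.

13.0 dB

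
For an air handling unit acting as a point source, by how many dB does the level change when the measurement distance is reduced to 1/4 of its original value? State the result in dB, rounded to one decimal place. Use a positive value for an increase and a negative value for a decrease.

Point-source spreading: ΔL = −20·log₁₀(r₂/r₁).
ΔL = −20·log₁₀(0.25) = +12.04 dB.

+12.0 dB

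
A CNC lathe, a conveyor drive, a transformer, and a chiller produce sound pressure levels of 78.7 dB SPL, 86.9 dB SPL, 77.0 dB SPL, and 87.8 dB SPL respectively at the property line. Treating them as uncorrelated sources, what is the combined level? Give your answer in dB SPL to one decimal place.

90.9 dB SPL

Incoherent sources combine by intensity addition: L_total = 10·log₁₀(Σ 10^(L_i/10)).
Σ 10^(L/10) = 10^(78.7/10) + 10^(86.9/10) + 10^(77.0/10) + 10^(87.8/10) = 1.217e+09.
L_total = 10·log₁₀(1.217e+09) = 90.85 dB SPL.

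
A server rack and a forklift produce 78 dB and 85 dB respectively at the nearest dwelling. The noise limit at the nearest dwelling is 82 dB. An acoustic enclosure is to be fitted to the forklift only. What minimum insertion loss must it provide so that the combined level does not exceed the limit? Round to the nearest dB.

Fixed contribution from the other source: Σ 10^(L/10) = 10^(78/10) = 6.310e+07 (78.00 dB).
The limit corresponds to 10^(82/10) = 1.585e+08; subtracting the fixed part leaves 9.539e+07 for the forklift, i.e. 79.80 dB.
So the forklift must be reduced from 85 to 79.80 dB: IL = 5.20 dB.

5 dB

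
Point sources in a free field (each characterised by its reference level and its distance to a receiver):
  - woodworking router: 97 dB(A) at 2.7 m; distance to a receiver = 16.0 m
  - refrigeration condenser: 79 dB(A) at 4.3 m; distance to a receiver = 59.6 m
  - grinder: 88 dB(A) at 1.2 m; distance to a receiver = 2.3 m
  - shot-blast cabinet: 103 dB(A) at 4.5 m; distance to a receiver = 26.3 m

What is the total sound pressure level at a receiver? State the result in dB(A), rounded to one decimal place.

Propagate each source to the receiver with L = L_ref − 20·log₁₀(r/r_ref), then add intensities.
woodworking router: 97 − 20·log₁₀(16.0/2.7) = 97 − 15.46 = 81.54 dB(A).
refrigeration condenser: 79 − 20·log₁₀(59.6/4.3) = 79 − 22.84 = 56.16 dB(A).
grinder: 88 − 20·log₁₀(2.3/1.2) = 88 − 5.65 = 82.35 dB(A).
shot-blast cabinet: 103 − 20·log₁₀(26.3/4.5) = 103 − 15.33 = 87.67 dB(A).
Σ 10^(L/10) = 8.990e+08 → L_total = 10·log₁₀(8.990e+08) = 89.54 dB(A).

89.5 dB(A)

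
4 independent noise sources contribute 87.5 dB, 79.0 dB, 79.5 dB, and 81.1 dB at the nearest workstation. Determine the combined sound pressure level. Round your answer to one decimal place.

Incoherent sources combine by intensity addition: L_total = 10·log₁₀(Σ 10^(L_i/10)).
Σ 10^(L/10) = 10^(87.5/10) + 10^(79.0/10) + 10^(79.5/10) + 10^(81.1/10) = 8.597e+08.
L_total = 10·log₁₀(8.597e+08) = 89.34 dB.

89.3 dB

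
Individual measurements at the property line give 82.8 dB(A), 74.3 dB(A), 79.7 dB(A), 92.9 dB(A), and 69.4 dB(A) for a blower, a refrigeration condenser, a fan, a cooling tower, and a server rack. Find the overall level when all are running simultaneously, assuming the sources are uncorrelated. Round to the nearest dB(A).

Incoherent sources combine by intensity addition: L_total = 10·log₁₀(Σ 10^(L_i/10)).
Σ 10^(L/10) = 10^(82.8/10) + 10^(74.3/10) + 10^(79.7/10) + 10^(92.9/10) + 10^(69.4/10) = 2.269e+09.
L_total = 10·log₁₀(2.269e+09) = 93.56 dB(A).

94 dB(A)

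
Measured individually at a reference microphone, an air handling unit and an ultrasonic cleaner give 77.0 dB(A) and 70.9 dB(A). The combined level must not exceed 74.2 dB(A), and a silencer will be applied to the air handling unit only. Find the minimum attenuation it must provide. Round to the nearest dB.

Fixed contribution from the other source: Σ 10^(L/10) = 10^(70.9/10) = 1.230e+07 (70.90 dB(A)).
To meet 74.2 dB(A) overall, the treated air handling unit may contribute at most 10^(74.2/10) − 1.230e+07 = 1.400e+07, i.e. 71.46 dB(A).
Required insertion loss = 77.0 − 71.46 = 5.54 dB.

6 dB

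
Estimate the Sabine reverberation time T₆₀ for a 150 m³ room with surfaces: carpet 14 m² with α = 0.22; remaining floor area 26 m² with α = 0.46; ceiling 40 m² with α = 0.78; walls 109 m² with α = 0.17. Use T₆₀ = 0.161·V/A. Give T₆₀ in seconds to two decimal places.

0.37 s

A = Σ Sᵢαᵢ = 14·0.22 + 26·0.46 + 40·0.78 + 109·0.17 = 64.77 m².
T₆₀ = 0.161 × 150 / 64.77 = 0.373 s.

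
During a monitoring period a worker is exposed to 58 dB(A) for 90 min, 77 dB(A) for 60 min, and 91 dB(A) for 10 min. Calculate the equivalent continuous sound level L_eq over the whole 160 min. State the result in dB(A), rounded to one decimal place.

79.9 dB(A)

Weight each interval's intensity by its duration and average over T = 160 min:
Σ tᵢ·10^(Lᵢ/10) = 90·10^(58/10) + 60·10^(77/10) + 10·10^(91/10) = 1.565e+10.
L_eq = 10·log₁₀(1.565e+10/160) = 79.90 dB(A).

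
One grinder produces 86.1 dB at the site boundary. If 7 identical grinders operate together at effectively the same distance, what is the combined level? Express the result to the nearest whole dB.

L_total = L₁ + 10·log₁₀ N for N identical incoherent sources.
L_total = 86.1 + 10·log₁₀(7) = 86.1 + 8.451 = 94.55 dB.

95 dB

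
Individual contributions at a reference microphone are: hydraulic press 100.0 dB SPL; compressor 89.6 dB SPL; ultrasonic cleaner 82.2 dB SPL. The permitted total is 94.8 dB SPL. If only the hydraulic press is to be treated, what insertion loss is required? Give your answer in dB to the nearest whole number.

Fixed contribution from the other sources: Σ 10^(L/10) = 10^(89.6/10) + 10^(82.2/10) = 1.078e+09 (90.33 dB SPL).
The limit corresponds to 10^(94.8/10) = 3.020e+09; subtracting the fixed part leaves 1.942e+09 for the hydraulic press, i.e. 92.88 dB SPL.
So the hydraulic press must be reduced from 100.0 to 92.88 dB SPL: IL = 7.12 dB.

7 dB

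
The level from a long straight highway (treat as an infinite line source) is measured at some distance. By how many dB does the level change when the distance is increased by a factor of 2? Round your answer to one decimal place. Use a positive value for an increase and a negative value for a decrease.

A line source loses 3 dB per doubling of distance; generally ΔL = −10·log₁₀(r₂/r₁).
ΔL = −10·log₁₀(2) = -3.01 dB.

-3.0 dB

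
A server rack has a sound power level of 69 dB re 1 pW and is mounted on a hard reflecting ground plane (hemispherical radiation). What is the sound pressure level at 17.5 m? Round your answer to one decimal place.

The power spreads over a hemisphere of area 2π·r², so L_p = L_w − 10·log₁₀(2π·r²).
2π·r² = 1924 m², 10·log₁₀ of that is 32.843 dB.
L_p = 69 − 32.843 = 36.16 dB.

36.2 dB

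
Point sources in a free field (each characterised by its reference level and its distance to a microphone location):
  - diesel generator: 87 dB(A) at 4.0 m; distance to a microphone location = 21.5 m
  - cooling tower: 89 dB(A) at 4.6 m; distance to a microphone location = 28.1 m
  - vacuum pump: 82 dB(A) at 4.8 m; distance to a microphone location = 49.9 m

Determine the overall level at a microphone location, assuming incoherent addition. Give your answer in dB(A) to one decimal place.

76.0 dB(A)

Propagate each source to the receiver with L = L_ref − 20·log₁₀(r/r_ref), then add intensities.
diesel generator: 87 − 20·log₁₀(21.5/4.0) = 87 − 14.61 = 72.39 dB(A).
cooling tower: 89 − 20·log₁₀(28.1/4.6) = 89 − 15.72 = 73.28 dB(A).
vacuum pump: 82 − 20·log₁₀(49.9/4.8) = 82 − 20.34 = 61.66 dB(A).
Σ 10^(L/10) = 4.010e+07 → L_total = 10·log₁₀(4.010e+07) = 76.03 dB(A).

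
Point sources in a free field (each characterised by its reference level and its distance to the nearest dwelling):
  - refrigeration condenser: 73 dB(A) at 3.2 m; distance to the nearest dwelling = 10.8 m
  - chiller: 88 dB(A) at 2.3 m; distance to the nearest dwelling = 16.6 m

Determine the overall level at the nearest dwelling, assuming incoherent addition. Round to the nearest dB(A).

Apply inverse-square spreading to bring every level to the receiver, then sum 10^(L/10).
refrigeration condenser: 73 − 20·log₁₀(10.8/3.2) = 73 − 10.57 = 62.43 dB(A).
chiller: 88 − 20·log₁₀(16.6/2.3) = 88 − 17.17 = 70.83 dB(A).
Σ 10^(L/10) = 1.386e+07 → L_total = 10·log₁₀(1.386e+07) = 71.42 dB(A).

71 dB(A)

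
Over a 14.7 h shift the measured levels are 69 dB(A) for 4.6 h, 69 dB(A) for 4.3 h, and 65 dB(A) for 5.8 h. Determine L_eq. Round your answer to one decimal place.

67.8 dB(A)

The energy average is taken in the linear domain: L_eq = 10·log₁₀[(Σ tᵢ·10^(Lᵢ/10))/T], T = 14.7 h.
Σ tᵢ·10^(Lᵢ/10) = 4.6·10^(69/10) + 4.3·10^(69/10) + 5.8·10^(65/10) = 8.904e+07.
L_eq = 10·log₁₀(8.904e+07/14.7) = 67.82 dB(A).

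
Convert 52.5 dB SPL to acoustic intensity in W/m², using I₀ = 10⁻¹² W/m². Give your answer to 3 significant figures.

1.78e-07 W/m²

L = 10·log₁₀(I/I₀) ⇒ I = I₀·10^(L/10) = 10⁻¹² × 10^5.25.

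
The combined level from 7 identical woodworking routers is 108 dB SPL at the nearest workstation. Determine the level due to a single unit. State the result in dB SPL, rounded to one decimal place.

For N identical incoherent sources L_total = L₁ + 10·log₁₀ N, so L₁ = 108 − 10·log₁₀(7) = 108 − 8.451.

99.5 dB SPL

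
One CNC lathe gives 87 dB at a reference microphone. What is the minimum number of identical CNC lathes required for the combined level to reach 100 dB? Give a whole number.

20

N identical sources give L₁ + 10·log₁₀ N, so require 10·log₁₀ N ≥ 100 − 87 = 13.0 dB.
N ≥ 10^(13.0/10) = 19.953, so N = 20.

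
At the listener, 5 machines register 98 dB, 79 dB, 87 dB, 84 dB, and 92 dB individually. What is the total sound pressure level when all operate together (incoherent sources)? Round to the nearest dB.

For uncorrelated sources the intensities add, so convert each level to linear form, sum, and take 10·log₁₀ of the total.
Σ 10^(L/10) = 10^(98/10) + 10^(79/10) + 10^(87/10) + 10^(84/10) + 10^(92/10) = 8.726e+09.
L_total = 10·log₁₀(8.726e+09) = 99.41 dB.

99 dB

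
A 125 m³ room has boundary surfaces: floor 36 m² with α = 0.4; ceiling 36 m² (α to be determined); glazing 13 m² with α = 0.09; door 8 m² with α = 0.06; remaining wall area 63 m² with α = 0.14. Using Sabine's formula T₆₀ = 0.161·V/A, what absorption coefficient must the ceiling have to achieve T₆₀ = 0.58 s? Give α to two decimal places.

From T₆₀ = 0.161·V/A, the target T₆₀ = 0.58 s needs A = 0.161·125/0.58 = 34.70 m².
Absorption from the other surfaces = 36·0.4 + 13·0.09 + 8·0.06 + 63·0.14 = 24.87 m², so the ceiling must supply 9.83 m² over 36 m².
α = 9.83/36 = 0.273.

0.27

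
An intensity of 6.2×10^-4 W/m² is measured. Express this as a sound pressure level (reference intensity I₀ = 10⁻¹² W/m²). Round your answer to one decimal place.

L = 10·log₁₀(I/I₀) = 10·log₁₀(6.2×10^-4/10⁻¹²) = 10·log₁₀(6.2×10^8).
L = 10·(0.7924 + 8) = 87.92 dB.

87.9 dB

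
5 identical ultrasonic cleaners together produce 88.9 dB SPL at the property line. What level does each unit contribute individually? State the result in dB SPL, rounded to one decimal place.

Dividing the total intensity by 5 lowers the level by 10·log₁₀ 5 = 6.990 dB: L₁ = 88.9 − 6.990.

81.9 dB SPL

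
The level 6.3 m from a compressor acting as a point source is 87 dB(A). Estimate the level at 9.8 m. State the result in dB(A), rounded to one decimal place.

For a point source, L₂ = L₁ − 20·log₁₀(r₂/r₁).
L₂ = 87 − 20·log₁₀(9.8/6.3) = 87 − 3.838 = 83.16 dB(A).

83.2 dB(A)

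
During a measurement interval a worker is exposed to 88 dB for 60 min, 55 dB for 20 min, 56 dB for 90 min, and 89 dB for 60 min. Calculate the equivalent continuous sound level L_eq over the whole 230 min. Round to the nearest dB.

The energy average is taken in the linear domain: L_eq = 10·log₁₀[(Σ tᵢ·10^(Lᵢ/10))/T], T = 230 min.
Σ tᵢ·10^(Lᵢ/10) = 60·10^(88/10) + 20·10^(55/10) + 90·10^(56/10) + 60·10^(89/10) = 8.556e+10.
L_eq = 10·log₁₀(8.556e+10/230) = 85.71 dB.

86 dB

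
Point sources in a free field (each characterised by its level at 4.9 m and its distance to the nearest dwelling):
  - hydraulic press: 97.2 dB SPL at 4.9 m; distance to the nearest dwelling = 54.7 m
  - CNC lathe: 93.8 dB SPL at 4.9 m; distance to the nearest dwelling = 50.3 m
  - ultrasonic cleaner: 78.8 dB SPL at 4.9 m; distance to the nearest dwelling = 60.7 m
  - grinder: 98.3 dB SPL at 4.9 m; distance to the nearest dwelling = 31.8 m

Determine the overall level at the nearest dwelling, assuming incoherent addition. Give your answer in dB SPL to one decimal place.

Apply inverse-square spreading to bring every level to the receiver, then sum 10^(L/10).
hydraulic press: 97.2 − 20·log₁₀(54.7/4.9) = 97.2 − 20.96 = 76.24 dB SPL.
CNC lathe: 93.8 − 20·log₁₀(50.3/4.9) = 93.8 − 20.23 = 73.57 dB SPL.
ultrasonic cleaner: 78.8 − 20·log₁₀(60.7/4.9) = 78.8 − 21.86 = 56.94 dB SPL.
grinder: 98.3 − 20·log₁₀(31.8/4.9) = 98.3 − 16.24 = 82.06 dB SPL.
Σ 10^(L/10) = 2.259e+08 → L_total = 10·log₁₀(2.259e+08) = 83.54 dB SPL.

83.5 dB SPL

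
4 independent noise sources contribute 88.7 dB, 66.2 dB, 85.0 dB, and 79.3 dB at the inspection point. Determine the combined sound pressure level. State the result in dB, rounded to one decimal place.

For uncorrelated sources the intensities add, so convert each level to linear form, sum, and take 10·log₁₀ of the total.
Σ 10^(L/10) = 10^(88.7/10) + 10^(66.2/10) + 10^(85.0/10) + 10^(79.3/10) = 1.147e+09.
L_total = 10·log₁₀(1.147e+09) = 90.59 dB.

90.6 dB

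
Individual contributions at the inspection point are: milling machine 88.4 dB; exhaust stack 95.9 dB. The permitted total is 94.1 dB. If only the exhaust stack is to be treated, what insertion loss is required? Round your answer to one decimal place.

3.2 dB

Fixed contribution from the other source: Σ 10^(L/10) = 10^(88.4/10) = 6.918e+08 (88.40 dB).
To meet 94.1 dB overall, the treated exhaust stack may contribute at most 10^(94.1/10) − 6.918e+08 = 1.879e+09, i.e. 92.74 dB.
Required insertion loss = 95.9 − 92.74 = 3.16 dB.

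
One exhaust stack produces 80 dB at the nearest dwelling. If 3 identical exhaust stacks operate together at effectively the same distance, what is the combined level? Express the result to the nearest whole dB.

N identical incoherent sources raise the level by 10·log₁₀ N.
L_total = 80 + 10·log₁₀(3) = 80 + 4.771 = 84.77 dB.

85 dB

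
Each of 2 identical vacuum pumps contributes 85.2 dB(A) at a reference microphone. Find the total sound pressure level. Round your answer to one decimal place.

With 2 equal, uncorrelated contributions the intensity is 2× that of one unit, giving a rise of 10·log₁₀ 2.
L_total = 85.2 + 10·log₁₀(2) = 85.2 + 3.010 = 88.21 dB(A).

88.2 dB(A)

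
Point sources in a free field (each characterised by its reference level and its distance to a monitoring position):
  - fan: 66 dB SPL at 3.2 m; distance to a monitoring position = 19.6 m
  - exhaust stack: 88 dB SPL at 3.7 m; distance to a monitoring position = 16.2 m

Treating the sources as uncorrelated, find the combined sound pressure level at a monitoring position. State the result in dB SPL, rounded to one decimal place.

75.2 dB SPL

Apply inverse-square spreading to bring every level to the receiver, then sum 10^(L/10).
fan: 66 − 20·log₁₀(19.6/3.2) = 66 − 15.74 = 50.26 dB SPL.
exhaust stack: 88 − 20·log₁₀(16.2/3.7) = 88 − 12.83 = 75.17 dB SPL.
Σ 10^(L/10) = 3.302e+07 → L_total = 10·log₁₀(3.302e+07) = 75.19 dB SPL.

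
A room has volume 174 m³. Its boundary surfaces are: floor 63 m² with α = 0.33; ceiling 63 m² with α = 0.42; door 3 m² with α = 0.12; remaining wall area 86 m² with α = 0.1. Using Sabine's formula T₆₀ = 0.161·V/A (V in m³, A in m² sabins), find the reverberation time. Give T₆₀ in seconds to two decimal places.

0.50 s

A = Σ Sᵢαᵢ = 63·0.33 + 63·0.42 + 3·0.12 + 86·0.1 = 56.21 m².
T₆₀ = 0.161 × 174 / 56.21 = 0.498 s.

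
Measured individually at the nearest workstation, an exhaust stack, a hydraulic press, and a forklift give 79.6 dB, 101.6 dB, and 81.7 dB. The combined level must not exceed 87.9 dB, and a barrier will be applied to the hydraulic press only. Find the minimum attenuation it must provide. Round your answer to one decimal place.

15.8 dB

Fixed contribution from the other sources: Σ 10^(L/10) = 10^(79.6/10) + 10^(81.7/10) = 2.391e+08 (83.79 dB).
The limit corresponds to 10^(87.9/10) = 6.166e+08; subtracting the fixed part leaves 3.775e+08 for the hydraulic press, i.e. 85.77 dB.
Required insertion loss = 101.6 − 85.77 = 15.83 dB.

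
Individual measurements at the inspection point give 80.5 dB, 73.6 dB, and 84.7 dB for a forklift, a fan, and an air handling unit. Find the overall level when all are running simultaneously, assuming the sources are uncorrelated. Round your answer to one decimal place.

86.3 dB

For uncorrelated sources the intensities add, so convert each level to linear form, sum, and take 10·log₁₀ of the total.
Σ 10^(L/10) = 10^(80.5/10) + 10^(73.6/10) + 10^(84.7/10) = 4.302e+08.
L_total = 10·log₁₀(4.302e+08) = 86.34 dB.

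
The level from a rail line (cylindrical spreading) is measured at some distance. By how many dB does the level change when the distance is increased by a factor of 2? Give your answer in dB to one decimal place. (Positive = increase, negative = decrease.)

A line source loses 3 dB per doubling of distance; generally ΔL = −10·log₁₀(r₂/r₁).
ΔL = −10·log₁₀(2) = -3.01 dB.

-3.0 dB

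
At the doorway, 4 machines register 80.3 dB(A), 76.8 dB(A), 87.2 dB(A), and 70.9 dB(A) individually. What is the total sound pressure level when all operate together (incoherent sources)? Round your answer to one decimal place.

88.4 dB(A)

Incoherent sources combine by intensity addition: L_total = 10·log₁₀(Σ 10^(L_i/10)).
Σ 10^(L/10) = 10^(80.3/10) + 10^(76.8/10) + 10^(87.2/10) + 10^(70.9/10) = 6.921e+08.
L_total = 10·log₁₀(6.921e+08) = 88.40 dB(A).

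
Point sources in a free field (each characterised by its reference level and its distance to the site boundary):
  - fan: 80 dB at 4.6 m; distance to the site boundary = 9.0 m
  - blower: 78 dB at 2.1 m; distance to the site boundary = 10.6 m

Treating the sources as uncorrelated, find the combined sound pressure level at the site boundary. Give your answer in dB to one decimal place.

74.6 dB

Propagate each source to the receiver with L = L_ref − 20·log₁₀(r/r_ref), then add intensities.
fan: 80 − 20·log₁₀(9.0/4.6) = 80 − 5.83 = 74.17 dB.
blower: 78 − 20·log₁₀(10.6/2.1) = 78 − 14.06 = 63.94 dB.
Σ 10^(L/10) = 2.860e+07 → L_total = 10·log₁₀(2.860e+07) = 74.56 dB.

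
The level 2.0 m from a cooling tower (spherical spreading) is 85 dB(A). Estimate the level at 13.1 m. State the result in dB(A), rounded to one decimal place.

Point-source attenuation: ΔL = 20·log₁₀(r₂/r₁) = 20·log₁₀(13.1/2.0) = 16.325 dB.
L₂ = 85 − 20·log₁₀(13.1/2.0) = 85 − 16.325 = 68.68 dB(A).

68.7 dB(A)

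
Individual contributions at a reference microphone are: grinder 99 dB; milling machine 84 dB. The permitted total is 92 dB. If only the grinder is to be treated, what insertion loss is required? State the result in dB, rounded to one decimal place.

Fixed contribution from the other source: Σ 10^(L/10) = 10^(84/10) = 2.512e+08 (84.00 dB).
To meet 92 dB overall, the treated grinder may contribute at most 10^(92/10) − 2.512e+08 = 1.334e+09, i.e. 91.25 dB.
Required insertion loss = 99 − 91.25 = 7.75 dB.

7.7 dB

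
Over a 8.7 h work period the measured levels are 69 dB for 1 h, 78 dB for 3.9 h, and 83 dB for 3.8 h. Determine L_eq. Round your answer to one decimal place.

80.7 dB

The energy average is taken in the linear domain: L_eq = 10·log₁₀[(Σ tᵢ·10^(Lᵢ/10))/T], T = 8.7 h.
Σ tᵢ·10^(Lᵢ/10) = 1·10^(69/10) + 3.9·10^(78/10) + 3.8·10^(83/10) = 1.012e+09.
L_eq = 10·log₁₀(1.012e+09/8.7) = 80.66 dB.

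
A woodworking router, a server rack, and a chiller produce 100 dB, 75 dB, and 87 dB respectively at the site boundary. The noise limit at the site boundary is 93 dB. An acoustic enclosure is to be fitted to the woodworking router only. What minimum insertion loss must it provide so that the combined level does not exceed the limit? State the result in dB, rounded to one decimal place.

8.3 dB

The untreated sources together contribute 10^(75/10) + 10^(87/10) = 5.328e+08, i.e. 87.27 dB.
The limit corresponds to 10^(93/10) = 1.995e+09; subtracting the fixed part leaves 1.462e+09 for the woodworking router, i.e. 91.65 dB.
So the woodworking router must be reduced from 100 to 91.65 dB: IL = 8.35 dB.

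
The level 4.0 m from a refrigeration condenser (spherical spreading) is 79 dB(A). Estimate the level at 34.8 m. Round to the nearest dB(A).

Spherical spreading from a point source gives a 20·log₁₀(r₂/r₁) drop.
L₂ = 79 − 20·log₁₀(34.8/4.0) = 79 − 18.790 = 60.21 dB(A).

60 dB(A)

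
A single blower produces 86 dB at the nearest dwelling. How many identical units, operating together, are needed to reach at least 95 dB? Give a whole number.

The shortfall is 95 − 86 = 9.0 dB, and N units add 10·log₁₀ N, so need 10·log₁₀ N ≥ 9.0.
N ≥ 10^(9.0/10) = 7.943, so N = 8.

8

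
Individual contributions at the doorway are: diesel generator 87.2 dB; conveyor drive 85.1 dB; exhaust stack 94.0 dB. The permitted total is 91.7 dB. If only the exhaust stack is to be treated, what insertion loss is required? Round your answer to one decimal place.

Everything except the exhaust stack sums to 10^(87.2/10) + 10^(85.1/10) = 8.484e+08 in linear terms, 89.29 dB.
The limit corresponds to 10^(91.7/10) = 1.479e+09; subtracting the fixed part leaves 6.307e+08 for the exhaust stack, i.e. 88.00 dB.
Required insertion loss = 94.0 − 88.00 = 6.00 dB.

6.0 dB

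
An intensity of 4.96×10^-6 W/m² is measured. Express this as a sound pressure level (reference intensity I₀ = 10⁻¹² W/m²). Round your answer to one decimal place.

67.0 dB

Dividing by I₀ shifts the exponent by 12: I/I₀ = 4.96×10^6.
L = 10·(0.6955 + 6) = 66.95 dB.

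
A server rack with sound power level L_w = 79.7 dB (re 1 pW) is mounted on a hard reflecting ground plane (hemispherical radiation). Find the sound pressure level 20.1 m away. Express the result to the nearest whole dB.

46 dB

Free-field hemispherical radiation: L_p = L_w − 10·log₁₀(2π·r²), r = 20.1 m.
2π·r² = 2538 m², 10·log₁₀ of that is 34.046 dB.
L_p = 79.7 − 34.046 = 45.65 dB.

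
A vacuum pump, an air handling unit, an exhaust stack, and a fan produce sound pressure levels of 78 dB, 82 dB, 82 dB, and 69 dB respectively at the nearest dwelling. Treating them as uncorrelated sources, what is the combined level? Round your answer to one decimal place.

85.9 dB

For uncorrelated sources the intensities add, so convert each level to linear form, sum, and take 10·log₁₀ of the total.
Σ 10^(L/10) = 10^(78/10) + 10^(82/10) + 10^(82/10) + 10^(69/10) = 3.880e+08.
L_total = 10·log₁₀(3.880e+08) = 85.89 dB.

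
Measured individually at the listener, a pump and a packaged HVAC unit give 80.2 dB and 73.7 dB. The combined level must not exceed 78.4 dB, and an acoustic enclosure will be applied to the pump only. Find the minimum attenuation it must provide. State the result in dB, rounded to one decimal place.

3.6 dB

Everything except the pump sums to 10^(73.7/10) = 2.344e+07 in linear terms, 73.70 dB.
To meet 78.4 dB overall, the treated pump may contribute at most 10^(78.4/10) − 2.344e+07 = 4.574e+07, i.e. 76.60 dB.
Required insertion loss = 80.2 − 76.60 = 3.60 dB.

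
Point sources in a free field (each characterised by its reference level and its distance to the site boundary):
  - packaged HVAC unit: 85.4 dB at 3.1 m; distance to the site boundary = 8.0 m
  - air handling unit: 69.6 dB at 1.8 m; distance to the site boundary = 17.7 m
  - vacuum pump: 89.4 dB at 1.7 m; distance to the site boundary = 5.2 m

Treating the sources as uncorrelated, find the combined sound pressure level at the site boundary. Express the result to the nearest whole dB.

82 dB

Propagate each source to the receiver with L = L_ref − 20·log₁₀(r/r_ref), then add intensities.
packaged HVAC unit: 85.4 − 20·log₁₀(8.0/3.1) = 85.4 − 8.23 = 77.17 dB.
air handling unit: 69.6 − 20·log₁₀(17.7/1.8) = 69.6 − 19.85 = 49.75 dB.
vacuum pump: 89.4 − 20·log₁₀(5.2/1.7) = 89.4 − 9.71 = 79.69 dB.
Σ 10^(L/10) = 1.452e+08 → L_total = 10·log₁₀(1.452e+08) = 81.62 dB.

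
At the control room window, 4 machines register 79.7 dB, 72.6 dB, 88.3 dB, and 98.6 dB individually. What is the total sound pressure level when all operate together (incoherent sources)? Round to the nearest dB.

For uncorrelated sources the intensities add, so convert each level to linear form, sum, and take 10·log₁₀ of the total.
Σ 10^(L/10) = 10^(79.7/10) + 10^(72.6/10) + 10^(88.3/10) + 10^(98.6/10) = 8.032e+09.
L_total = 10·log₁₀(8.032e+09) = 99.05 dB.

99 dB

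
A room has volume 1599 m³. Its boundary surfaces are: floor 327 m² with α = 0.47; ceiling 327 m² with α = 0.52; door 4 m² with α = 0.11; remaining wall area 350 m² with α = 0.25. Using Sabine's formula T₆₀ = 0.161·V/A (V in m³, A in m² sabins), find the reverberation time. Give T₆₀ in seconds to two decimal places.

A = Σ Sᵢαᵢ = 327·0.47 + 327·0.52 + 4·0.11 + 350·0.25 = 411.67 m².
T₆₀ = 0.161 × 1599 / 411.67 = 0.625 s.

0.63 s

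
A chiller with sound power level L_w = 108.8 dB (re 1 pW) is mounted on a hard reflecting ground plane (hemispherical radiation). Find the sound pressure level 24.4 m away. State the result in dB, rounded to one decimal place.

The power spreads over a hemisphere of area 2π·r², so L_p = L_w − 10·log₁₀(2π·r²).
2π·r² = 3741 m², 10·log₁₀ of that is 35.730 dB.
L_p = 108.8 − 35.730 = 73.07 dB.

73.1 dB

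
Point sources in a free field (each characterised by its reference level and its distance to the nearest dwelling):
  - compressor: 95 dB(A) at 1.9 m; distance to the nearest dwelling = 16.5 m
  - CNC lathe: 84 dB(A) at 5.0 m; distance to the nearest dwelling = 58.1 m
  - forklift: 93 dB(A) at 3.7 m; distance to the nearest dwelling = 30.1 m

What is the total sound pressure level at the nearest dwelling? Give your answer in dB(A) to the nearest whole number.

Apply inverse-square spreading to bring every level to the receiver, then sum 10^(L/10).
compressor: 95 − 20·log₁₀(16.5/1.9) = 95 − 18.77 = 76.23 dB(A).
CNC lathe: 84 − 20·log₁₀(58.1/5.0) = 84 − 21.30 = 62.70 dB(A).
forklift: 93 − 20·log₁₀(30.1/3.7) = 93 − 18.21 = 74.79 dB(A).
Σ 10^(L/10) = 7.394e+07 → L_total = 10·log₁₀(7.394e+07) = 78.69 dB(A).

79 dB(A)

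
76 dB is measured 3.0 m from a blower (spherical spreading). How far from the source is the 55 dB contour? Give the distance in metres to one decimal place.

33.7 m

For a point source L₁ − L₂ = 20·log₁₀(r₂/r₁), so r₂ = r₁·10^((L₁−L₂)/20).
r₂ = 3.0·10^((76−55)/20) = 3.0·10^(21.0/20) = 33.66 m.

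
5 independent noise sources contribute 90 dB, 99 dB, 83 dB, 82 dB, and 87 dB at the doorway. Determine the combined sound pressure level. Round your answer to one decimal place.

99.9 dB

Incoherent sources combine by intensity addition: L_total = 10·log₁₀(Σ 10^(L_i/10)).
Σ 10^(L/10) = 10^(90/10) + 10^(99/10) + 10^(83/10) + 10^(82/10) + 10^(87/10) = 9.802e+09.
L_total = 10·log₁₀(9.802e+09) = 99.91 dB.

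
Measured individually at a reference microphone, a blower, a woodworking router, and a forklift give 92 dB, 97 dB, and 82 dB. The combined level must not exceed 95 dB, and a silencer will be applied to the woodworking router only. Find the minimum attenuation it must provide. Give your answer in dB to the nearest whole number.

Fixed contribution from the other sources: Σ 10^(L/10) = 10^(92/10) + 10^(82/10) = 1.743e+09 (92.41 dB).
To meet 95 dB overall, the treated woodworking router may contribute at most 10^(95/10) − 1.743e+09 = 1.419e+09, i.e. 91.52 dB.
Required insertion loss = 97 − 91.52 = 5.48 dB.

5 dB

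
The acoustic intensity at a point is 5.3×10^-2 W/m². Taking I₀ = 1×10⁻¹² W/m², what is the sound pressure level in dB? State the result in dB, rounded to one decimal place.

L = 10·log₁₀(I/I₀) = 10·log₁₀(5.3×10^-2/10⁻¹²) = 10·log₁₀(5.3×10^10).
L = 10·(0.7243 + 10) = 107.24 dB.

107.2 dB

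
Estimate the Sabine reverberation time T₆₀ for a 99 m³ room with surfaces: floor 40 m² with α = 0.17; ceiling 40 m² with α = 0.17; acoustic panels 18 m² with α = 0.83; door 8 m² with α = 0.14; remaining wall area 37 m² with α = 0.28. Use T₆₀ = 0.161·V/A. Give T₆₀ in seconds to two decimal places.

0.40 s

Total absorption A = 40·0.17 + 40·0.17 + 18·0.83 + 8·0.14 + 37·0.28 = 40.02 m² sabins.
T₆₀ = 0.161·V/A = 0.161·99/40.02 = 0.398 s.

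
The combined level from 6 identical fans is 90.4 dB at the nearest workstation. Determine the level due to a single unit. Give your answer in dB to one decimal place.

Dividing the total intensity by 6 lowers the level by 10·log₁₀ 6 = 7.782 dB: L₁ = 90.4 − 7.782.

82.6 dB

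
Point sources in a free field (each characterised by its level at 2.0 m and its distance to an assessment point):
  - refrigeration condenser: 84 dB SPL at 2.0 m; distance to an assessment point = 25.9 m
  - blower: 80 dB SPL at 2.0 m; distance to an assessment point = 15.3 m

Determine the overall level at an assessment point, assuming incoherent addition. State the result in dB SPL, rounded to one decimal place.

Apply inverse-square spreading to bring every level to the receiver, then sum 10^(L/10).
refrigeration condenser: 84 − 20·log₁₀(25.9/2.0) = 84 − 22.25 = 61.75 dB SPL.
blower: 80 − 20·log₁₀(15.3/2.0) = 80 − 17.67 = 62.33 dB SPL.
Σ 10^(L/10) = 3.207e+06 → L_total = 10·log₁₀(3.207e+06) = 65.06 dB SPL.

65.1 dB SPL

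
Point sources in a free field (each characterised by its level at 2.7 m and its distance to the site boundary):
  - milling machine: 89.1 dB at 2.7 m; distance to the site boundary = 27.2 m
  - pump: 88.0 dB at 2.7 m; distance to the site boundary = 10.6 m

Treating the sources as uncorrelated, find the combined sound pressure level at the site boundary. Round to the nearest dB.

77 dB

Apply inverse-square spreading to bring every level to the receiver, then sum 10^(L/10).
milling machine: 89.1 − 20·log₁₀(27.2/2.7) = 89.1 − 20.06 = 69.04 dB.
pump: 88.0 − 20·log₁₀(10.6/2.7) = 88.0 − 11.88 = 76.12 dB.
Σ 10^(L/10) = 4.895e+07 → L_total = 10·log₁₀(4.895e+07) = 76.90 dB.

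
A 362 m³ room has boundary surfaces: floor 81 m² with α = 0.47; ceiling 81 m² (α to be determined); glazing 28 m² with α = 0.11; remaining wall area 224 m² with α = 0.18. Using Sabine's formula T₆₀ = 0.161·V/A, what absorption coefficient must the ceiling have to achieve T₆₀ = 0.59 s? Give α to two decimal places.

0.21

Required total absorption A = 0.161·362/0.59 = 98.78 m².
Absorption from the other surfaces = 81·0.47 + 28·0.11 + 224·0.18 = 81.47 m², so the ceiling must supply 17.31 m² over 81 m².
α = 17.31/81 = 0.214.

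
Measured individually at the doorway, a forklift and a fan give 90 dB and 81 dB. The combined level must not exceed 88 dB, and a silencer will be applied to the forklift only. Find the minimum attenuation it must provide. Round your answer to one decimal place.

The untreated sources together contribute 10^(81/10) = 1.259e+08, i.e. 81.00 dB.
The limit corresponds to 10^(88/10) = 6.310e+08; subtracting the fixed part leaves 5.051e+08 for the forklift, i.e. 87.03 dB.
So the forklift must be reduced from 90 to 87.03 dB: IL = 2.97 dB.

3.0 dB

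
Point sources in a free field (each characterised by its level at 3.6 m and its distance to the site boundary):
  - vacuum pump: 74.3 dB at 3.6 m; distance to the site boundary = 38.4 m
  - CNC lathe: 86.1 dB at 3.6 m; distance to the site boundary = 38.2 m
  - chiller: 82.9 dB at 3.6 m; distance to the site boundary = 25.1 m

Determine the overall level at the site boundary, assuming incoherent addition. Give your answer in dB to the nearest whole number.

69 dB

Apply inverse-square spreading to bring every level to the receiver, then sum 10^(L/10).
vacuum pump: 74.3 − 20·log₁₀(38.4/3.6) = 74.3 − 20.56 = 53.74 dB.
CNC lathe: 86.1 − 20·log₁₀(38.2/3.6) = 86.1 − 20.52 = 65.58 dB.
chiller: 82.9 − 20·log₁₀(25.1/3.6) = 82.9 − 16.87 = 66.03 dB.
Σ 10^(L/10) = 7.866e+06 → L_total = 10·log₁₀(7.866e+06) = 68.96 dB.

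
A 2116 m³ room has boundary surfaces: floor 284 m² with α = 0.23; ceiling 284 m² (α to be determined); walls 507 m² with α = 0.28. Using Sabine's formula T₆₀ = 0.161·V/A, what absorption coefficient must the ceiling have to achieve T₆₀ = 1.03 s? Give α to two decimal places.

0.43

A = 0.161·V/T₆₀ = 0.161·2116/1.03 = 330.75 m² sabins.
Absorption from the other surfaces = 284·0.23 + 507·0.28 = 207.28 m², so the ceiling must supply 123.47 m² over 284 m².
α = 123.47/284 = 0.435.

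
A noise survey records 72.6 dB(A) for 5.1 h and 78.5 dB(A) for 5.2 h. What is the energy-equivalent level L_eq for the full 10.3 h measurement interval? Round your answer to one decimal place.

Weight each interval's intensity by its duration and average over T = 10.3 h:
Σ tᵢ·10^(Lᵢ/10) = 5.1·10^(72.6/10) + 5.2·10^(78.5/10) = 4.609e+08.
L_eq = 10·log₁₀(4.609e+08/10.3) = 76.51 dB(A).

76.5 dB(A)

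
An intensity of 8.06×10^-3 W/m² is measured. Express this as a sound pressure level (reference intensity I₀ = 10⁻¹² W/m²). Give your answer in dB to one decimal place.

I/I₀ = 8.06×10^-3/10⁻¹² = 8.06×10^9, and L = 10·log₁₀(I/I₀).
L = 10·(0.9063 + 9) = 99.06 dB.

99.1 dB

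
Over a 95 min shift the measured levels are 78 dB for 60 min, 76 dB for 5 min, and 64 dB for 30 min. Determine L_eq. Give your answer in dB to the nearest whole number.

76 dB

The energy average is taken in the linear domain: L_eq = 10·log₁₀[(Σ tᵢ·10^(Lᵢ/10))/T], T = 95 min.
Σ tᵢ·10^(Lᵢ/10) = 60·10^(78/10) + 5·10^(76/10) + 30·10^(64/10) = 4.060e+09.
L_eq = 10·log₁₀(4.060e+09/95) = 76.31 dB.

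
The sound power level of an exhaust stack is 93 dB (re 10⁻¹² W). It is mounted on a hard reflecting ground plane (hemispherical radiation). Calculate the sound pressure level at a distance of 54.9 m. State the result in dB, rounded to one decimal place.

50.2 dB

L_p = L_w − 10·log₁₀(2π·r²) with r = 54.9 m.
2π·r² = 1.894e+04 m², 10·log₁₀ of that is 42.773 dB.
L_p = 93 − 42.773 = 50.23 dB.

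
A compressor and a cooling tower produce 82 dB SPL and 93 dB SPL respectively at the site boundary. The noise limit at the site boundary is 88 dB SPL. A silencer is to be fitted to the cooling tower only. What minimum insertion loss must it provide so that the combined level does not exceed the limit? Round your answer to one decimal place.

Everything except the cooling tower sums to 10^(82/10) = 1.585e+08 in linear terms, 82.00 dB SPL.
The limit corresponds to 10^(88/10) = 6.310e+08; subtracting the fixed part leaves 4.725e+08 for the cooling tower, i.e. 86.74 dB SPL.
So the cooling tower must be reduced from 93 to 86.74 dB SPL: IL = 6.26 dB.

6.3 dB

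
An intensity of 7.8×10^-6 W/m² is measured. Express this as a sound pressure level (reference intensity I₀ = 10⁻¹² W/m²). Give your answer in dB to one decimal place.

68.9 dB

I/I₀ = 7.8×10^-6/10⁻¹² = 7.8×10^6, and L = 10·log₁₀(I/I₀).
L = 10·(0.8921 + 6) = 68.92 dB.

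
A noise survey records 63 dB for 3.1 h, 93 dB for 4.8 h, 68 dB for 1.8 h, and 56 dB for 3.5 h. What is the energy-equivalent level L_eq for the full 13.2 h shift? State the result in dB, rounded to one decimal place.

Weight each interval's intensity by its duration and average over T = 13.2 h:
Σ tᵢ·10^(Lᵢ/10) = 3.1·10^(63/10) + 4.8·10^(93/10) + 1.8·10^(68/10) + 3.5·10^(56/10) = 9.596e+09.
L_eq = 10·log₁₀(9.596e+09/13.2) = 88.62 dB.

88.6 dB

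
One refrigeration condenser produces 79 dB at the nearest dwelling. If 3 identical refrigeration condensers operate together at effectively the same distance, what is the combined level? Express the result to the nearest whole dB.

84 dB

L_total = L₁ + 10·log₁₀ N for N identical incoherent sources.
L_total = 79 + 10·log₁₀(3) = 79 + 4.771 = 83.77 dB.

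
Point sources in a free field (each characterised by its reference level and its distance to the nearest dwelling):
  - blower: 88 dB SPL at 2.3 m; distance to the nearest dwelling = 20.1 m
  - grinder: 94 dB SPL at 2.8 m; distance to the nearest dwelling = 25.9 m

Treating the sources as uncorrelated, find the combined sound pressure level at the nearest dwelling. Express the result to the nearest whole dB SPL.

76 dB SPL

Apply inverse-square spreading to bring every level to the receiver, then sum 10^(L/10).
blower: 88 − 20·log₁₀(20.1/2.3) = 88 − 18.83 = 69.17 dB SPL.
grinder: 94 − 20·log₁₀(25.9/2.8) = 94 − 19.32 = 74.68 dB SPL.
Σ 10^(L/10) = 3.762e+07 → L_total = 10·log₁₀(3.762e+07) = 75.75 dB SPL.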